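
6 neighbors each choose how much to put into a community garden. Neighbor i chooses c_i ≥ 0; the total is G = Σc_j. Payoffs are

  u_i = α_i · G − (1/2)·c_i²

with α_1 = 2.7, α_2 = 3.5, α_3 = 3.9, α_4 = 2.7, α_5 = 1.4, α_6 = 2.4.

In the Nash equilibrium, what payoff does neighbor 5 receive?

22.26

Neighbor i's FOC: ∂u_i/∂c_i = α_i − c_i = 0, so c_i* = α_i.
NE contributions = (2.7, 3.5, 3.9, 2.7, 1.4, 2.4); G = 16.6.
u_5 = α_5·G − ½·(c_5)² = 1.4·16.6 − ½·1.4² = 22.26.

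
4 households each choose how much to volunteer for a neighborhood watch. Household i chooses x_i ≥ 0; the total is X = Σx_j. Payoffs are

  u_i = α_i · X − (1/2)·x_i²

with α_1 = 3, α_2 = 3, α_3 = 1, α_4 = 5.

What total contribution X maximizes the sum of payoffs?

Planner FOC: ∂(Σu_j)/∂x_i = (Σα_j) − x_i = 0, so x_i^SO = Σα_j = 12 for every i; X^SO = 48.

48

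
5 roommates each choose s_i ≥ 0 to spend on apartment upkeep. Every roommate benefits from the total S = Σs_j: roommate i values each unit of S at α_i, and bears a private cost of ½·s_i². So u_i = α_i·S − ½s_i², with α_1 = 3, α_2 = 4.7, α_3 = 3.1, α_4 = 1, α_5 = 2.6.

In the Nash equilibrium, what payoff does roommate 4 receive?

13.9

Roommate i's FOC: ∂u_i/∂s_i = α_i − s_i = 0, so s_i* = α_i.
NE contributions = (3, 4.7, 3.1, 1, 2.6); S = 14.4.
u_4 = α_4·S − ½·(s_4)² = 1·14.4 − ½·1² = 13.9.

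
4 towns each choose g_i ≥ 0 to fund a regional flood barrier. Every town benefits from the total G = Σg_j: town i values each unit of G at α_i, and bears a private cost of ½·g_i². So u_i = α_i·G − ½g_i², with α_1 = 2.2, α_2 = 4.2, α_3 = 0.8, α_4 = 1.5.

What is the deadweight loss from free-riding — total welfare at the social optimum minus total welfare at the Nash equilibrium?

Town i's FOC: ∂u_i/∂g_i = α_i − g_i = 0, so g_i* = α_i.
NE contributions = (2.2, 4.2, 0.8, 1.5); G = 8.7.
W^NE = (Σα)·G − ½Σα_i² = 8.7² − ½·25.37 = 63.005.
Planner sets g_i = Σα_j = 8.7 for every i, so G^SO = 4·8.7 = 34.8.
W^SO = (Σα)·G^SO − ½·4·(Σα)² = (4/2)·8.7² = 151.38.
Deadweight loss = W^SO − W^NE = 88.375.

88.375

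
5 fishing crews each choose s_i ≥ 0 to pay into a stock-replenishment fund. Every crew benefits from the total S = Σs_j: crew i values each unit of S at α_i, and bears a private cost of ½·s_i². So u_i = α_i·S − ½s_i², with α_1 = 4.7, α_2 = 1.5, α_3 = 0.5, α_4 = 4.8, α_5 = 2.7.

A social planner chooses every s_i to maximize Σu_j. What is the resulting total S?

Planner FOC: ∂(Σu_j)/∂s_i = (Σα_j) − s_i = 0, so s_i^SO = Σα_j = 14.2 for every i; S^SO = 71.

71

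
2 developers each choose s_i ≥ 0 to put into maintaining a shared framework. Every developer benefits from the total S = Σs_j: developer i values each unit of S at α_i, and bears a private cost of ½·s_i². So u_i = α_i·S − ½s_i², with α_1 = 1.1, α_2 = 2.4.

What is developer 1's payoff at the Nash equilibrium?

3.245

Developer i's FOC: ∂u_i/∂s_i = α_i − s_i = 0, so s_i* = α_i.
NE contributions = (1.1, 2.4); S = 3.5.
u_1 = α_1·S − ½·(s_1)² = 1.1·3.5 − ½·1.1² = 3.245.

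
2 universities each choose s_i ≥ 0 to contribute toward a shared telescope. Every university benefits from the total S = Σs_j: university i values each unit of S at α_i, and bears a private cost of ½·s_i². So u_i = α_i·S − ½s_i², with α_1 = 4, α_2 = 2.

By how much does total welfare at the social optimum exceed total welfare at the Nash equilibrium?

University i's FOC: ∂u_i/∂s_i = α_i − s_i = 0, so s_i* = α_i.
NE contributions = (4, 2); S = 6.
W^NE = (Σα)·S − ½Σα_i² = 6² − ½·20 = 26.
Planner sets s_i = Σα_j = 6 for every i, so S^SO = 2·6 = 12.
W^SO = (Σα)·S^SO − ½·2·(Σα)² = (2/2)·6² = 36.
Deadweight loss = W^SO − W^NE = 10.

10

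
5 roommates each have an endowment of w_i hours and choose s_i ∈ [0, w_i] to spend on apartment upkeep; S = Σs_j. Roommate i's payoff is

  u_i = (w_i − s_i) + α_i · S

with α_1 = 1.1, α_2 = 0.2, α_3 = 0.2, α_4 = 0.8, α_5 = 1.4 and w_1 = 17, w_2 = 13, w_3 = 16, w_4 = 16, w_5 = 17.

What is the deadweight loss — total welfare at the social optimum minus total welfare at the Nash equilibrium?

∂u_i/∂s_i = α_i − 1, so roommate i contributes w_i if α_i > 1, else 0.
α_i > 1 for i ∈ {1, 5}; NE contributions (17, 0, 0, 0, 17), S = 34.
W^NE = Σw_i − S^NE + (Σα_i)·S^NE = 79 + 2.7·34 = 170.8.
Planner: ∂(Σu_j)/∂s_i = Σα_j − 1 = 2.7 > 0, so everyone contributes w_i; S^SO = 79, W^SO = 79 + 2.7·79 = 292.3.
Deadweight loss = 121.5.

121.5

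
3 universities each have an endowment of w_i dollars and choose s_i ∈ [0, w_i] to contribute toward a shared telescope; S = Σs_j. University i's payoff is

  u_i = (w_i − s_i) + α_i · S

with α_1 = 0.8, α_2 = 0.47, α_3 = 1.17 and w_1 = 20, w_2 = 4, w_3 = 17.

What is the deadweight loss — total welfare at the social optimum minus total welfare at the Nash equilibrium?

∂u_i/∂s_i = α_i − 1, so university i contributes w_i if α_i > 1, else 0.
α_i > 1 for i ∈ {3}; NE contributions (0, 0, 17), S = 17.
W^NE = Σw_i − S^NE + (Σα_i)·S^NE = 41 + 1.44·17 = 65.48.
Planner: ∂(Σu_j)/∂s_i = Σα_j − 1 = 1.44 > 0, so everyone contributes w_i; S^SO = 41, W^SO = 41 + 1.44·41 = 100.04.
Deadweight loss = 34.56.

34.56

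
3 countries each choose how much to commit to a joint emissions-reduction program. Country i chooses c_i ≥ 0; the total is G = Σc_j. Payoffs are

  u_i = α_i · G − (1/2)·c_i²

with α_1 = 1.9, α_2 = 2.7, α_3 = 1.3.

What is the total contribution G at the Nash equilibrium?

5.9

Country i's FOC: ∂u_i/∂c_i = α_i − c_i = 0, so c_i* = α_i.
NE contributions = (1.9, 2.7, 1.3); G = 5.9.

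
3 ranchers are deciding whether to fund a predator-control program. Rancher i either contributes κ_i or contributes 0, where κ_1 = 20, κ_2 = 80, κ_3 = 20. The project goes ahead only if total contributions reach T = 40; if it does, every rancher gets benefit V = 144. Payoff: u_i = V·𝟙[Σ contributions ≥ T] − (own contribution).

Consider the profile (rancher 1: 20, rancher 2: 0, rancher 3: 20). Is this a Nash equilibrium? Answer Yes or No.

Yes

Total = 40 ≥ 40: provided.
Rancher 1 (pledges 20, payoff 124): dropping to 0 → total 20, payoff 0. No gain.
Rancher 2 (pledges 0, payoff 144): pledging 80 → total 120, payoff 64. No gain.
Rancher 3 (pledges 20, payoff 124): dropping to 0 → total 20, payoff 0. No gain.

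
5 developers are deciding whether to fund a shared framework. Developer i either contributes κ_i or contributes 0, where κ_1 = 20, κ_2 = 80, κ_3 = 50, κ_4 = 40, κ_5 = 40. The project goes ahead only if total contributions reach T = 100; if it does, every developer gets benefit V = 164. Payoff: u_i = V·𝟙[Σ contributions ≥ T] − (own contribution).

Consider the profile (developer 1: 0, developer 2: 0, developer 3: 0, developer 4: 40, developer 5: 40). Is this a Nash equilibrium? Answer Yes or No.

No

Total = 80 < 100: not provided.
Developer 1 (pledges 0, payoff 0): pledging 20 → total 100, payoff 144. Profitable deviation.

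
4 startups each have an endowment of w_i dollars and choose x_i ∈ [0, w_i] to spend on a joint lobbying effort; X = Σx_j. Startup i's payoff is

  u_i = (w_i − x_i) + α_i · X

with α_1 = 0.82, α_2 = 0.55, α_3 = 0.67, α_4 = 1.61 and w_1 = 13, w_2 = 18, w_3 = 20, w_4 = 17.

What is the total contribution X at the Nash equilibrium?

17

∂u_i/∂x_i = α_i − 1, so startup i contributes w_i if α_i > 1, else 0.
α_i > 1 for i ∈ {4}; NE contributions (0, 0, 0, 17), X = 17.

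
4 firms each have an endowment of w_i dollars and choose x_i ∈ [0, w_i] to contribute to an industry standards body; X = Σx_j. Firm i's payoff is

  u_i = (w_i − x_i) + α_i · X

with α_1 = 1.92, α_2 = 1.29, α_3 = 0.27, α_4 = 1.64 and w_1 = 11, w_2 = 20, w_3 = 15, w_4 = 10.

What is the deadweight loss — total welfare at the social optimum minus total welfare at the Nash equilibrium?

∂u_i/∂x_i = α_i − 1, so firm i contributes w_i if α_i > 1, else 0.
α_i > 1 for i ∈ {1, 2, 4}; NE contributions (11, 20, 0, 10), X = 41.
W^NE = Σw_i − X^NE + (Σα_i)·X^NE = 56 + 4.12·41 = 224.92.
Planner: ∂(Σu_j)/∂x_i = Σα_j − 1 = 4.12 > 0, so everyone contributes w_i; X^SO = 56, W^SO = 56 + 4.12·56 = 286.72.
Deadweight loss = 61.8.

61.8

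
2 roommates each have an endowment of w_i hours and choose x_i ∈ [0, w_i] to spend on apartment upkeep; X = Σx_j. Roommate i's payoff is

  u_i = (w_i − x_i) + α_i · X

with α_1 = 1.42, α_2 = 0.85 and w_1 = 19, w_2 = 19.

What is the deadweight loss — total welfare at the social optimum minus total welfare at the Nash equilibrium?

24.13

∂u_i/∂x_i = α_i − 1, so roommate i contributes w_i if α_i > 1, else 0.
α_i > 1 for i ∈ {1}; NE contributions (19, 0), X = 19.
W^NE = Σw_i − X^NE + (Σα_i)·X^NE = 38 + 1.27·19 = 62.13.
Planner: ∂(Σu_j)/∂x_i = Σα_j − 1 = 1.27 > 0, so everyone contributes w_i; X^SO = 38, W^SO = 38 + 1.27·38 = 86.26.
Deadweight loss = 24.13.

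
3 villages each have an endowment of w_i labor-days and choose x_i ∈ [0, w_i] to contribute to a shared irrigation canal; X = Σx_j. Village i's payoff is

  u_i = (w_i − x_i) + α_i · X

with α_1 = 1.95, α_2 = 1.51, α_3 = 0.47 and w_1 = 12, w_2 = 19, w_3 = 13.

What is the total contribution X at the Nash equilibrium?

31

∂u_i/∂x_i = α_i − 1, so village i contributes w_i if α_i > 1, else 0.
α_i > 1 for i ∈ {1, 2}; NE contributions (12, 19, 0), X = 31.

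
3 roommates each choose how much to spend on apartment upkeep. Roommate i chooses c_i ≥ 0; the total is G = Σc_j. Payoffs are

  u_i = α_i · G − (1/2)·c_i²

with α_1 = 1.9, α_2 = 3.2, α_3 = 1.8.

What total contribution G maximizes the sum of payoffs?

Planner FOC: ∂(Σu_j)/∂c_i = (Σα_j) − c_i = 0, so c_i^SO = Σα_j = 6.9 for every i; G^SO = 20.7.

20.7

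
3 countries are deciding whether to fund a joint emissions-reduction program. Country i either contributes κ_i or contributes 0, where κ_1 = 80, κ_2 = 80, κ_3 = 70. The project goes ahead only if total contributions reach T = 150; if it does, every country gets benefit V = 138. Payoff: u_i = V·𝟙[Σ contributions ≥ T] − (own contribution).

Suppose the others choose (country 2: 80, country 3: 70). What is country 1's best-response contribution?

Others' total = 150 ≥ 150; contributing adds cost 80 for no extra benefit.
Best response: 0.

0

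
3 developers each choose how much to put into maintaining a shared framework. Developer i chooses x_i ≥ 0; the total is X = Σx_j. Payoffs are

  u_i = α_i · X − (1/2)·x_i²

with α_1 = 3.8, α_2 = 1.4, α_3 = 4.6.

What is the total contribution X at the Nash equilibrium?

9.8

Developer i's FOC: ∂u_i/∂x_i = α_i − x_i = 0, so x_i* = α_i.
NE contributions = (3.8, 1.4, 4.6); X = 9.8.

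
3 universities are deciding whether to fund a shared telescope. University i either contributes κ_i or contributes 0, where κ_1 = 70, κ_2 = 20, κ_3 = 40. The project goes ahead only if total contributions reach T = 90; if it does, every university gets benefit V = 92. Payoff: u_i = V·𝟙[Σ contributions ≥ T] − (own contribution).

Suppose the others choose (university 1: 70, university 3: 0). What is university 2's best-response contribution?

20

Others' total = 70. Contributing 20 brings total to 90 ≥ 90: gain V − κ_2 = 72.
Best response: 20.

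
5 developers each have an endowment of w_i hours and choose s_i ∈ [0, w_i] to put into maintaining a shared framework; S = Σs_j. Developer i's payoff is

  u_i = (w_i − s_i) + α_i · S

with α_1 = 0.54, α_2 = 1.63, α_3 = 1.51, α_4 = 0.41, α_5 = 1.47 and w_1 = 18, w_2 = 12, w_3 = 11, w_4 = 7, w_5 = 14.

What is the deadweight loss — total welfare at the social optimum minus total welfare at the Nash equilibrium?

∂u_i/∂s_i = α_i − 1, so developer i contributes w_i if α_i > 1, else 0.
α_i > 1 for i ∈ {2, 3, 5}; NE contributions (0, 12, 11, 0, 14), S = 37.
W^NE = Σw_i − S^NE + (Σα_i)·S^NE = 62 + 4.56·37 = 230.72.
Planner: ∂(Σu_j)/∂s_i = Σα_j − 1 = 4.56 > 0, so everyone contributes w_i; S^SO = 62, W^SO = 62 + 4.56·62 = 344.72.
Deadweight loss = 114.

114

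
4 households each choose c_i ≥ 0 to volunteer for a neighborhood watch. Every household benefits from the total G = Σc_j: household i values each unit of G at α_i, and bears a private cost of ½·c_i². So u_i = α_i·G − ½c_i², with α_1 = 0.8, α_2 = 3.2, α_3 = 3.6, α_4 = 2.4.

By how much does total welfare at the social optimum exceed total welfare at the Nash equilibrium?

Household i's FOC: ∂u_i/∂c_i = α_i − c_i = 0, so c_i* = α_i.
NE contributions = (0.8, 3.2, 3.6, 2.4); G = 10.
W^NE = (Σα)·G − ½Σα_i² = 10² − ½·29.6 = 85.2.
Planner sets c_i = Σα_j = 10 for every i, so G^SO = 4·10 = 40.
W^SO = (Σα)·G^SO − ½·4·(Σα)² = (4/2)·10² = 200.
Deadweight loss = W^SO − W^NE = 114.8.

114.8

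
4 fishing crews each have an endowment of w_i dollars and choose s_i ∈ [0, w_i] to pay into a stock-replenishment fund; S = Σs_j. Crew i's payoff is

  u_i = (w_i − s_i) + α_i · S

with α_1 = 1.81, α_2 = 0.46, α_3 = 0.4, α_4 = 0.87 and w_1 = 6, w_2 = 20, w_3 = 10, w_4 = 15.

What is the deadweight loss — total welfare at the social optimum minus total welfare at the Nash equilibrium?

∂u_i/∂s_i = α_i − 1, so crew i contributes w_i if α_i > 1, else 0.
α_i > 1 for i ∈ {1}; NE contributions (6, 0, 0, 0), S = 6.
W^NE = Σw_i − S^NE + (Σα_i)·S^NE = 51 + 2.54·6 = 66.24.
Planner: ∂(Σu_j)/∂s_i = Σα_j − 1 = 2.54 > 0, so everyone contributes w_i; S^SO = 51, W^SO = 51 + 2.54·51 = 180.54.
Deadweight loss = 114.3.

114.3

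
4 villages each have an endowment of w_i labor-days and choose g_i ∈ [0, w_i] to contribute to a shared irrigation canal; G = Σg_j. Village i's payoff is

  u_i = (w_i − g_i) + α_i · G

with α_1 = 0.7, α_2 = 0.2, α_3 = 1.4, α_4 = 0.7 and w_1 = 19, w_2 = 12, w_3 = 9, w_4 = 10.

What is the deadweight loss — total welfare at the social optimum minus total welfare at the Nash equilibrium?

82

∂u_i/∂g_i = α_i − 1, so village i contributes w_i if α_i > 1, else 0.
α_i > 1 for i ∈ {3}; NE contributions (0, 0, 9, 0), G = 9.
W^NE = Σw_i − G^NE + (Σα_i)·G^NE = 50 + 2·9 = 68.
Planner: ∂(Σu_j)/∂g_i = Σα_j − 1 = 2 > 0, so everyone contributes w_i; G^SO = 50, W^SO = 50 + 2·50 = 150.
Deadweight loss = 82.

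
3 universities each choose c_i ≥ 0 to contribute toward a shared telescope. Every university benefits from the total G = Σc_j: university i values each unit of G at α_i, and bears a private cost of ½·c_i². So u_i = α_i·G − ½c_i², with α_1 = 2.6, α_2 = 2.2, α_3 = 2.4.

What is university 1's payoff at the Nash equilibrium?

15.34

University i's FOC: ∂u_i/∂c_i = α_i − c_i = 0, so c_i* = α_i.
NE contributions = (2.6, 2.2, 2.4); G = 7.2.
u_1 = α_1·G − ½·(c_1)² = 2.6·7.2 − ½·2.6² = 15.34.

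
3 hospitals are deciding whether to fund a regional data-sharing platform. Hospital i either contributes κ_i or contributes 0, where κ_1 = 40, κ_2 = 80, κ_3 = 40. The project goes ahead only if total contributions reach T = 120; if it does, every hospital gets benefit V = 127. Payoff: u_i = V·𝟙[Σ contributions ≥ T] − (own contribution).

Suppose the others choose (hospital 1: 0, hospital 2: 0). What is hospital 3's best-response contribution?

Others' total = 0. Even contributing 40 gives 40 < 120: no benefit either way.
Best response: 0.

0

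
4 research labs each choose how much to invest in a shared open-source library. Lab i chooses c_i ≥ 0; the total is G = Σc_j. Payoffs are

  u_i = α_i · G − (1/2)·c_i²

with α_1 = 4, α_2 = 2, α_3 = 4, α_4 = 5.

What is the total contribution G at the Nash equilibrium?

15

Lab i's FOC: ∂u_i/∂c_i = α_i − c_i = 0, so c_i* = α_i.
NE contributions = (4, 2, 4, 5); G = 15.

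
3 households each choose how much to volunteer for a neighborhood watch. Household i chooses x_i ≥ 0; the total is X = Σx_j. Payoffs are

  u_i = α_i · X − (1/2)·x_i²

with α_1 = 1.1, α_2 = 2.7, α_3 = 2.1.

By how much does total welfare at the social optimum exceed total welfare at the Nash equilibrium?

23.86

Household i's FOC: ∂u_i/∂x_i = α_i − x_i = 0, so x_i* = α_i.
NE contributions = (1.1, 2.7, 2.1); X = 5.9.
W^NE = (Σα)·X − ½Σα_i² = 5.9² − ½·12.91 = 28.355.
Planner sets x_i = Σα_j = 5.9 for every i, so X^SO = 3·5.9 = 17.7.
W^SO = (Σα)·X^SO − ½·3·(Σα)² = (3/2)·5.9² = 52.215.
Deadweight loss = W^SO − W^NE = 23.86.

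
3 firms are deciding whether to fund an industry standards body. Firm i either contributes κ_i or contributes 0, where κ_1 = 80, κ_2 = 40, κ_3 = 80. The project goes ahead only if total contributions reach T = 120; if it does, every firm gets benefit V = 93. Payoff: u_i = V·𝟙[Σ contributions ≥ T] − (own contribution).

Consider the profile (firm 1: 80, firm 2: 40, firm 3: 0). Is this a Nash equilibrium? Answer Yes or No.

Total = 120 ≥ 120: provided.
Firm 1 (pledges 80, payoff 13): dropping to 0 → total 40, payoff 0. No gain.
Firm 2 (pledges 40, payoff 53): dropping to 0 → total 80, payoff 0. No gain.
Firm 3 (pledges 0, payoff 93): pledging 80 → total 200, payoff 13. No gain.

Yes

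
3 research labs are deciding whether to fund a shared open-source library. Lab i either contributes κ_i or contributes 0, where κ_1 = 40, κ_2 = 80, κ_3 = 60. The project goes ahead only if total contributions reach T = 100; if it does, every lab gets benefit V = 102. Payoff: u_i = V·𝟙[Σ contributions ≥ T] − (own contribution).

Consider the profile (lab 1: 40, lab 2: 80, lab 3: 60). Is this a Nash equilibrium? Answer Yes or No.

No

Total = 180 ≥ 100: provided.
Lab 1 (pledges 40, payoff 62): dropping to 0 → total 140, payoff 102. Profitable deviation.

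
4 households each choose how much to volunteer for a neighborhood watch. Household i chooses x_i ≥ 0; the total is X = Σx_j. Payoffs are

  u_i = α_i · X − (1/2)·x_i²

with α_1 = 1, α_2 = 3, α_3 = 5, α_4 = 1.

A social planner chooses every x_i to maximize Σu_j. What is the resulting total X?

Planner FOC: ∂(Σu_j)/∂x_i = (Σα_j) − x_i = 0, so x_i^SO = Σα_j = 10 for every i; X^SO = 40.

40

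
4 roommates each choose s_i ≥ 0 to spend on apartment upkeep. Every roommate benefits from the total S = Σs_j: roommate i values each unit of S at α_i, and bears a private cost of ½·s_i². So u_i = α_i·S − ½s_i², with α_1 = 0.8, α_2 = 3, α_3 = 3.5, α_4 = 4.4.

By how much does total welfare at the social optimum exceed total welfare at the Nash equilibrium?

Roommate i's FOC: ∂u_i/∂s_i = α_i − s_i = 0, so s_i* = α_i.
NE contributions = (0.8, 3, 3.5, 4.4); S = 11.7.
W^NE = (Σα)·S − ½Σα_i² = 11.7² − ½·41.25 = 116.265.
Planner sets s_i = Σα_j = 11.7 for every i, so S^SO = 4·11.7 = 46.8.
W^SO = (Σα)·S^SO − ½·4·(Σα)² = (4/2)·11.7² = 273.78.
Deadweight loss = W^SO − W^NE = 157.515.

157.515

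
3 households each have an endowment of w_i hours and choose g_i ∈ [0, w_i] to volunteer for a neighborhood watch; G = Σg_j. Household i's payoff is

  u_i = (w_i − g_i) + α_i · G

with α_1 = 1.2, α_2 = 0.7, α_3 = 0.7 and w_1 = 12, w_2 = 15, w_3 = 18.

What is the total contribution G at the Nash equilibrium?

12

∂u_i/∂g_i = α_i − 1, so household i contributes w_i if α_i > 1, else 0.
α_i > 1 for i ∈ {1}; NE contributions (12, 0, 0), G = 12.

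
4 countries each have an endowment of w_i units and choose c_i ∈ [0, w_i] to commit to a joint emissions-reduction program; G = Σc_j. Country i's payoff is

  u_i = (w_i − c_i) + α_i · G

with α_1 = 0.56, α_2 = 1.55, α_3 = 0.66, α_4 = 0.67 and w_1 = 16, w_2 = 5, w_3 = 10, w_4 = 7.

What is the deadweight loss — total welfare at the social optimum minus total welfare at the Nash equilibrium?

∂u_i/∂c_i = α_i − 1, so country i contributes w_i if α_i > 1, else 0.
α_i > 1 for i ∈ {2}; NE contributions (0, 5, 0, 0), G = 5.
W^NE = Σw_i − G^NE + (Σα_i)·G^NE = 38 + 2.44·5 = 50.2.
Planner: ∂(Σu_j)/∂c_i = Σα_j − 1 = 2.44 > 0, so everyone contributes w_i; G^SO = 38, W^SO = 38 + 2.44·38 = 130.72.
Deadweight loss = 80.52.

80.52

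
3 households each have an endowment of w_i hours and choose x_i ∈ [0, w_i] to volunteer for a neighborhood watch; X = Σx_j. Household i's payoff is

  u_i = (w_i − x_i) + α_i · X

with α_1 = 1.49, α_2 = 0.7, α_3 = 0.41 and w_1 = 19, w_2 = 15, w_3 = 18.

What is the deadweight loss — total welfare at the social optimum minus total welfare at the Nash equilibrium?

52.8

∂u_i/∂x_i = α_i − 1, so household i contributes w_i if α_i > 1, else 0.
α_i > 1 for i ∈ {1}; NE contributions (19, 0, 0), X = 19.
W^NE = Σw_i − X^NE + (Σα_i)·X^NE = 52 + 1.6·19 = 82.4.
Planner: ∂(Σu_j)/∂x_i = Σα_j − 1 = 1.6 > 0, so everyone contributes w_i; X^SO = 52, W^SO = 52 + 1.6·52 = 135.2.
Deadweight loss = 52.8.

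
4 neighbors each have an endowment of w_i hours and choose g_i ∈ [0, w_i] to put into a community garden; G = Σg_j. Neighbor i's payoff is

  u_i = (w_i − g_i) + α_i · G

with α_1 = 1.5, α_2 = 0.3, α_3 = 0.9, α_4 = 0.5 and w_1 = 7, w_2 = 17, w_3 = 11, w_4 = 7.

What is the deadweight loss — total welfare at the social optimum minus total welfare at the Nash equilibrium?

77

∂u_i/∂g_i = α_i − 1, so neighbor i contributes w_i if α_i > 1, else 0.
α_i > 1 for i ∈ {1}; NE contributions (7, 0, 0, 0), G = 7.
W^NE = Σw_i − G^NE + (Σα_i)·G^NE = 42 + 2.2·7 = 57.4.
Planner: ∂(Σu_j)/∂g_i = Σα_j − 1 = 2.2 > 0, so everyone contributes w_i; G^SO = 42, W^SO = 42 + 2.2·42 = 134.4.
Deadweight loss = 77.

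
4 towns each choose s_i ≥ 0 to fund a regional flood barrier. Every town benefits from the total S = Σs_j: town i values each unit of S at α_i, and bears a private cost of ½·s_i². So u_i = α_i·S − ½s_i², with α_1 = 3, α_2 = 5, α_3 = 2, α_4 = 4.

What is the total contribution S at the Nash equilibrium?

14

Town i's FOC: ∂u_i/∂s_i = α_i − s_i = 0, so s_i* = α_i.
NE contributions = (3, 5, 2, 4); S = 14.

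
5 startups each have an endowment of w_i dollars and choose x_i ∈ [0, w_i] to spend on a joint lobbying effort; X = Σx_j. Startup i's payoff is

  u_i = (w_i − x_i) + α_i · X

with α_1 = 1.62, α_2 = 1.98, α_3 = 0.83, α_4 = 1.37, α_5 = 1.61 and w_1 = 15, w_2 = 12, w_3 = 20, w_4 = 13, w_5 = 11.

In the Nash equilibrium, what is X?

∂u_i/∂x_i = α_i − 1, so startup i contributes w_i if α_i > 1, else 0.
α_i > 1 for i ∈ {1, 2, 4, 5}; NE contributions (15, 12, 0, 13, 11), X = 51.

51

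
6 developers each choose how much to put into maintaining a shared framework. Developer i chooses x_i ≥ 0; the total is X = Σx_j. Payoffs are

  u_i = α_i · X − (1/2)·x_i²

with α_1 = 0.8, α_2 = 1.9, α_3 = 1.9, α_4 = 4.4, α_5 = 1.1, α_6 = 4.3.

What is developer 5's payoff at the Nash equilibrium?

15.235

Developer i's FOC: ∂u_i/∂x_i = α_i − x_i = 0, so x_i* = α_i.
NE contributions = (0.8, 1.9, 1.9, 4.4, 1.1, 4.3); X = 14.4.
u_5 = α_5·X − ½·(x_5)² = 1.1·14.4 − ½·1.1² = 15.235.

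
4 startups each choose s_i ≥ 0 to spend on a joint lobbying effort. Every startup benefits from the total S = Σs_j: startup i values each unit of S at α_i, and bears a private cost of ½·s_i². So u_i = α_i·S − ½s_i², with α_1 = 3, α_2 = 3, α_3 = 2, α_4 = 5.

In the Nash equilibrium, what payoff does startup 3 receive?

24

Startup i's FOC: ∂u_i/∂s_i = α_i − s_i = 0, so s_i* = α_i.
NE contributions = (3, 3, 2, 5); S = 13.
u_3 = α_3·S − ½·(s_3)² = 2·13 − ½·2² = 24.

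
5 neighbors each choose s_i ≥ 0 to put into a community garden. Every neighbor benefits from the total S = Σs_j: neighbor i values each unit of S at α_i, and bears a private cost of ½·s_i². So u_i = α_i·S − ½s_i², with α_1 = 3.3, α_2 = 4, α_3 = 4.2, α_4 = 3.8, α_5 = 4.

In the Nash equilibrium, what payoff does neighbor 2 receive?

Neighbor i's FOC: ∂u_i/∂s_i = α_i − s_i = 0, so s_i* = α_i.
NE contributions = (3.3, 4, 4.2, 3.8, 4); S = 19.3.
u_2 = α_2·S − ½·(s_2)² = 4·19.3 − ½·4² = 69.2.

69.2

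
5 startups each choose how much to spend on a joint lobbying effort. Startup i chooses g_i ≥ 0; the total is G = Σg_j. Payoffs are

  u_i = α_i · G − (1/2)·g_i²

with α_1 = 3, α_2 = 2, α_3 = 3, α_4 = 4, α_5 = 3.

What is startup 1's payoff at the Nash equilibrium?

40.5

Startup i's FOC: ∂u_i/∂g_i = α_i − g_i = 0, so g_i* = α_i.
NE contributions = (3, 2, 3, 4, 3); G = 15.
u_1 = α_1·G − ½·(g_1)² = 3·15 − ½·3² = 40.5.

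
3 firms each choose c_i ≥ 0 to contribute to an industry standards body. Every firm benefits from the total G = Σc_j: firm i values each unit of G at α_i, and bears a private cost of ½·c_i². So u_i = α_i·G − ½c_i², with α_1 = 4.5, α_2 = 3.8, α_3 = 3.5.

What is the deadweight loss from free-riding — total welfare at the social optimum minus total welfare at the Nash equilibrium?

93.09

Firm i's FOC: ∂u_i/∂c_i = α_i − c_i = 0, so c_i* = α_i.
NE contributions = (4.5, 3.8, 3.5); G = 11.8.
W^NE = (Σα)·G − ½Σα_i² = 11.8² − ½·46.94 = 115.77.
Planner sets c_i = Σα_j = 11.8 for every i, so G^SO = 3·11.8 = 35.4.
W^SO = (Σα)·G^SO − ½·3·(Σα)² = (3/2)·11.8² = 208.86.
Deadweight loss = W^SO − W^NE = 93.09.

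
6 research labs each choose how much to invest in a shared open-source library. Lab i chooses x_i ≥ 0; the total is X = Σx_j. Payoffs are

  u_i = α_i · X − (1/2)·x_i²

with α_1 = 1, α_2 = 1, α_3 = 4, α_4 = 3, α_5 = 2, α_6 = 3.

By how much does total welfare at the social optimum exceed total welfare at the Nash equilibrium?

412

Lab i's FOC: ∂u_i/∂x_i = α_i − x_i = 0, so x_i* = α_i.
NE contributions = (1, 1, 4, 3, 2, 3); X = 14.
W^NE = (Σα)·X − ½Σα_i² = 14² − ½·40 = 176.
Planner sets x_i = Σα_j = 14 for every i, so X^SO = 6·14 = 84.
W^SO = (Σα)·X^SO − ½·6·(Σα)² = (6/2)·14² = 588.
Deadweight loss = W^SO − W^NE = 412.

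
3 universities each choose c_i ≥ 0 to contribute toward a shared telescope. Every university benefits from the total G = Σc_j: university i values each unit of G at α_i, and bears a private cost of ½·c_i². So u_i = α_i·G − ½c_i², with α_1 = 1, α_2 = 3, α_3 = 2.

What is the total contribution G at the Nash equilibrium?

6

University i's FOC: ∂u_i/∂c_i = α_i − c_i = 0, so c_i* = α_i.
NE contributions = (1, 3, 2); G = 6.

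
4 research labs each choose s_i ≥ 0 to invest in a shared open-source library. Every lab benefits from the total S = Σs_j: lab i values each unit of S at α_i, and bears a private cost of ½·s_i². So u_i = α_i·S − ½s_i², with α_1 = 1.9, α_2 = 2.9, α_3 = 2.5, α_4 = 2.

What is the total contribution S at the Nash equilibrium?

9.3

Lab i's FOC: ∂u_i/∂s_i = α_i − s_i = 0, so s_i* = α_i.
NE contributions = (1.9, 2.9, 2.5, 2); S = 9.3.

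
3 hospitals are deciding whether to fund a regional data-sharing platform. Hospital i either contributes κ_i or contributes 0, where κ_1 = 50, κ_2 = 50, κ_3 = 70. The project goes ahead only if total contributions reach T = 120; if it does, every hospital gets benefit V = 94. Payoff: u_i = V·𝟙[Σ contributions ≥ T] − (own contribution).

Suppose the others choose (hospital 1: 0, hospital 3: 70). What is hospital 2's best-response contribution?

50

Others' total = 70. Contributing 50 brings total to 120 ≥ 120: gain V − κ_2 = 44.
Best response: 50.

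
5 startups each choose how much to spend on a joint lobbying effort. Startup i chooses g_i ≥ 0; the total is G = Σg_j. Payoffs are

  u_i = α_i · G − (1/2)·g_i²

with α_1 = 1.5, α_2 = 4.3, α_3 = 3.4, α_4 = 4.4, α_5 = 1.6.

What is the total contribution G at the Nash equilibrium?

Startup i's FOC: ∂u_i/∂g_i = α_i − g_i = 0, so g_i* = α_i.
NE contributions = (1.5, 4.3, 3.4, 4.4, 1.6); G = 15.2.

15.2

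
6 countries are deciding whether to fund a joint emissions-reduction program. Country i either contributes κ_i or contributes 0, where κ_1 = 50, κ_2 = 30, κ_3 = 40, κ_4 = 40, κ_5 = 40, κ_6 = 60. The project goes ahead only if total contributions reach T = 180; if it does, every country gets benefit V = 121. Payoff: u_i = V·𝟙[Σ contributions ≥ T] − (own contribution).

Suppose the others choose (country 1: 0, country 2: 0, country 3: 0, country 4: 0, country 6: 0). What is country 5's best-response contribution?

0

Others' total = 0. Even contributing 40 gives 40 < 180: no benefit either way.
Best response: 0.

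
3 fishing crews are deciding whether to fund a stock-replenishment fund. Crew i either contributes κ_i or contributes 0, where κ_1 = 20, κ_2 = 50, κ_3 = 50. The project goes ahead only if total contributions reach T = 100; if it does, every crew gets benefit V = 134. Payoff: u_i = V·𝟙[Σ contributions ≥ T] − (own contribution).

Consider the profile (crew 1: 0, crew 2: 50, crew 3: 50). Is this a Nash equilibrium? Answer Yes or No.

Total = 100 ≥ 100: provided.
Crew 1 (pledges 0, payoff 134): pledging 20 → total 120, payoff 114. No gain.
Crew 2 (pledges 50, payoff 84): dropping to 0 → total 50, payoff 0. No gain.
Crew 3 (pledges 50, payoff 84): dropping to 0 → total 50, payoff 0. No gain.

Yes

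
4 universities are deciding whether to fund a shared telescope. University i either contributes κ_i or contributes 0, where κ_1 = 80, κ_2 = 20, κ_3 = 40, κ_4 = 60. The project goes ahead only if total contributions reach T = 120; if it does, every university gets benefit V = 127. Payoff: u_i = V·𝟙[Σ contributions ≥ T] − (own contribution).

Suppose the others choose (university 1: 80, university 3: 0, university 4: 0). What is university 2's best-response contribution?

0

Others' total = 80. Even contributing 20 gives 100 < 120: no benefit either way.
Best response: 0.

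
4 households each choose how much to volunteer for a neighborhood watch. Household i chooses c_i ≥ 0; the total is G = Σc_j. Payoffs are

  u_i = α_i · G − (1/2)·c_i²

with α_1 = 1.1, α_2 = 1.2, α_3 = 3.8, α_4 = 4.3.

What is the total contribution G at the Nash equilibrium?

10.4

Household i's FOC: ∂u_i/∂c_i = α_i − c_i = 0, so c_i* = α_i.
NE contributions = (1.1, 1.2, 3.8, 4.3); G = 10.4.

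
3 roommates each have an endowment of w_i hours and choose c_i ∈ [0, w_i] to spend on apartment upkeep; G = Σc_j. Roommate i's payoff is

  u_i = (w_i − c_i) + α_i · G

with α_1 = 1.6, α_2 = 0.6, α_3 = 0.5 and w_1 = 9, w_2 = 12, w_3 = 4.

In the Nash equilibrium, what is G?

∂u_i/∂c_i = α_i − 1, so roommate i contributes w_i if α_i > 1, else 0.
α_i > 1 for i ∈ {1}; NE contributions (9, 0, 0), G = 9.

9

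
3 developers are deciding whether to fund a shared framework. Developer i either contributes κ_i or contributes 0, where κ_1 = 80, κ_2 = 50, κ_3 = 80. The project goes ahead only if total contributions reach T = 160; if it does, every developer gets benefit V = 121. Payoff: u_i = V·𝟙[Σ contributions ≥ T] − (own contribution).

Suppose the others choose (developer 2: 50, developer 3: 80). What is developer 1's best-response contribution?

Others' total = 130. Contributing 80 brings total to 210 ≥ 160: gain V − κ_1 = 41.
Best response: 80.

80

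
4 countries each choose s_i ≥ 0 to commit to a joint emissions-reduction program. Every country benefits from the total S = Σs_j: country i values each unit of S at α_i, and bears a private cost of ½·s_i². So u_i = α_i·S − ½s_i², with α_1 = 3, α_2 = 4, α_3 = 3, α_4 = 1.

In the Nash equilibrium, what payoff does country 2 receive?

36

Country i's FOC: ∂u_i/∂s_i = α_i − s_i = 0, so s_i* = α_i.
NE contributions = (3, 4, 3, 1); S = 11.
u_2 = α_2·S − ½·(s_2)² = 4·11 − ½·4² = 36.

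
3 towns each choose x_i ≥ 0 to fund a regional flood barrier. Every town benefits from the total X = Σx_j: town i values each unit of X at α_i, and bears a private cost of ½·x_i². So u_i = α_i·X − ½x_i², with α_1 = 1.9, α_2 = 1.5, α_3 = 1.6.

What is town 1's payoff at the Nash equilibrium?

7.695

Town i's FOC: ∂u_i/∂x_i = α_i − x_i = 0, so x_i* = α_i.
NE contributions = (1.9, 1.5, 1.6); X = 5.
u_1 = α_1·X − ½·(x_1)² = 1.9·5 − ½·1.9² = 7.695.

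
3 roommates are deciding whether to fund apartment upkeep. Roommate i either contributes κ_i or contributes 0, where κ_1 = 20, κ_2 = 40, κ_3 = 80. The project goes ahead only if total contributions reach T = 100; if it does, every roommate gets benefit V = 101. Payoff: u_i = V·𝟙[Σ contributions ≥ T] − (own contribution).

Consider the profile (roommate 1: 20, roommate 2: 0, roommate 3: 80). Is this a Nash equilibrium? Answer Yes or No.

Total = 100 ≥ 100: provided.
Roommate 1 (pledges 20, payoff 81): dropping to 0 → total 80, payoff 0. No gain.
Roommate 2 (pledges 0, payoff 101): pledging 40 → total 140, payoff 61. No gain.
Roommate 3 (pledges 80, payoff 21): dropping to 0 → total 20, payoff 0. No gain.

Yes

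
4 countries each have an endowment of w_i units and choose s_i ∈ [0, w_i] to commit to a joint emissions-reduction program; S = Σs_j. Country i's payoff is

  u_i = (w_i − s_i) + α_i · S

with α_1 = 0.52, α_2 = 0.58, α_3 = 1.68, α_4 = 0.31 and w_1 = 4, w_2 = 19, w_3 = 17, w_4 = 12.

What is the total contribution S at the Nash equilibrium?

17

∂u_i/∂s_i = α_i − 1, so country i contributes w_i if α_i > 1, else 0.
α_i > 1 for i ∈ {3}; NE contributions (0, 0, 17, 0), S = 17.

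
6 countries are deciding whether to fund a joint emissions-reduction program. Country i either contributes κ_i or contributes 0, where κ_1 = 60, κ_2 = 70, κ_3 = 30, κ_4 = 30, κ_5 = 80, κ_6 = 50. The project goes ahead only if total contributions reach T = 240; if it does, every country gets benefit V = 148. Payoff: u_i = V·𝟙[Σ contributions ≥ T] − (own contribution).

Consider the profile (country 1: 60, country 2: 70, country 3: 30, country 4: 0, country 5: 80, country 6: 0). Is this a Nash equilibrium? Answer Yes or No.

Total = 240 ≥ 240: provided.
Country 1 (pledges 60, payoff 88): dropping to 0 → total 180, payoff 0. No gain.
Country 2 (pledges 70, payoff 78): dropping to 0 → total 170, payoff 0. No gain.
Country 3 (pledges 30, payoff 118): dropping to 0 → total 210, payoff 0. No gain.
Country 4 (pledges 0, payoff 148): pledging 30 → total 270, payoff 118. No gain.
Country 5 (pledges 80, payoff 68): dropping to 0 → total 160, payoff 0. No gain.
Country 6 (pledges 0, payoff 148): pledging 50 → total 290, payoff 98. No gain.

Yes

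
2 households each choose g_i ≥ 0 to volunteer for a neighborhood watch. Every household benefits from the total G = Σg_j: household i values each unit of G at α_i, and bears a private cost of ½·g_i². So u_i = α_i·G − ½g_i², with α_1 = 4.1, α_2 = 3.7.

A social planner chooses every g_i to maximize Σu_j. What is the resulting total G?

Planner FOC: ∂(Σu_j)/∂g_i = (Σα_j) − g_i = 0, so g_i^SO = Σα_j = 7.8 for every i; G^SO = 15.6.

15.6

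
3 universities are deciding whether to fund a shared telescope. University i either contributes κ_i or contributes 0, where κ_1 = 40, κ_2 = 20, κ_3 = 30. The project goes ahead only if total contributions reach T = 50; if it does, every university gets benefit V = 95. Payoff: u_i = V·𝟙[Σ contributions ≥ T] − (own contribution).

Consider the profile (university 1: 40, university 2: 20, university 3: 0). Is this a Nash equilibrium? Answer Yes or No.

Yes

Total = 60 ≥ 50: provided.
University 1 (pledges 40, payoff 55): dropping to 0 → total 20, payoff 0. No gain.
University 2 (pledges 20, payoff 75): dropping to 0 → total 40, payoff 0. No gain.
University 3 (pledges 0, payoff 95): pledging 30 → total 90, payoff 65. No gain.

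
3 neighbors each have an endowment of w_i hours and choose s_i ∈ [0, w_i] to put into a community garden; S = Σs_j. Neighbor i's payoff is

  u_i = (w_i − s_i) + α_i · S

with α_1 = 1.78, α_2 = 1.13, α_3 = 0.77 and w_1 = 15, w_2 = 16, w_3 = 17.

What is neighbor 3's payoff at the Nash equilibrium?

40.87

∂u_i/∂s_i = α_i − 1, so neighbor i contributes w_i if α_i > 1, else 0.
α_i > 1 for i ∈ {1, 2}; NE contributions (15, 16, 0), S = 31.
u_3 = (17 − 0) + 0.77·31 = 40.87.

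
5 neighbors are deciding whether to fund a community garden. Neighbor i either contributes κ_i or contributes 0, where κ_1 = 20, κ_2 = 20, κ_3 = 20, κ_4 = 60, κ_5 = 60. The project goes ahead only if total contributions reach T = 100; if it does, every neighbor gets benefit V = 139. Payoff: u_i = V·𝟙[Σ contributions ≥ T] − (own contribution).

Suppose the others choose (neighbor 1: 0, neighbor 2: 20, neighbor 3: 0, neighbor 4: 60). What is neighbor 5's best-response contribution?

Others' total = 80. Contributing 60 brings total to 140 ≥ 100: gain V − κ_5 = 79.
Best response: 60.

60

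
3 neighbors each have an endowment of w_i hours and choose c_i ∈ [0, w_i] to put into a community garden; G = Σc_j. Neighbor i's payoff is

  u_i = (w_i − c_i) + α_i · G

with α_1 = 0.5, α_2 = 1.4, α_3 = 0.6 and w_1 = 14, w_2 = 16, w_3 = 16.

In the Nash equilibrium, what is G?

16

∂u_i/∂c_i = α_i − 1, so neighbor i contributes w_i if α_i > 1, else 0.
α_i > 1 for i ∈ {2}; NE contributions (0, 16, 0), G = 16.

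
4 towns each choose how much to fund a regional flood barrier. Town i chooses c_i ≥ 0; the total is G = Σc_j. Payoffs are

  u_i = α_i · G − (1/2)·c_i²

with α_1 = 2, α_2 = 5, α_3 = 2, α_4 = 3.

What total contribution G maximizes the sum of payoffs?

Planner FOC: ∂(Σu_j)/∂c_i = (Σα_j) − c_i = 0, so c_i^SO = Σα_j = 12 for every i; G^SO = 48.

48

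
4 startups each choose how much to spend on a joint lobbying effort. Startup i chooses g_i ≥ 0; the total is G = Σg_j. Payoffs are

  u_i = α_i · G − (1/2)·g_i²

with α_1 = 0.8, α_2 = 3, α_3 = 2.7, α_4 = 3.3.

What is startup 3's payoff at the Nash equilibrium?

22.815

Startup i's FOC: ∂u_i/∂g_i = α_i − g_i = 0, so g_i* = α_i.
NE contributions = (0.8, 3, 2.7, 3.3); G = 9.8.
u_3 = α_3·G − ½·(g_3)² = 2.7·9.8 − ½·2.7² = 22.815.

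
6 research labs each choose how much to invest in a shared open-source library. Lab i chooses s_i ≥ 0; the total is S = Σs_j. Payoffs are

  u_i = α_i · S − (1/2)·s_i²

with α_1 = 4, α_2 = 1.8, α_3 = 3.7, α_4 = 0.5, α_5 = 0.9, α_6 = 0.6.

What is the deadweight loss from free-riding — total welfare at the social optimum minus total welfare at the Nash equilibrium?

Lab i's FOC: ∂u_i/∂s_i = α_i − s_i = 0, so s_i* = α_i.
NE contributions = (4, 1.8, 3.7, 0.5, 0.9, 0.6); S = 11.5.
W^NE = (Σα)·S − ½Σα_i² = 11.5² − ½·34.35 = 115.075.
Planner sets s_i = Σα_j = 11.5 for every i, so S^SO = 6·11.5 = 69.
W^SO = (Σα)·S^SO − ½·6·(Σα)² = (6/2)·11.5² = 396.75.
Deadweight loss = W^SO − W^NE = 281.675.

281.675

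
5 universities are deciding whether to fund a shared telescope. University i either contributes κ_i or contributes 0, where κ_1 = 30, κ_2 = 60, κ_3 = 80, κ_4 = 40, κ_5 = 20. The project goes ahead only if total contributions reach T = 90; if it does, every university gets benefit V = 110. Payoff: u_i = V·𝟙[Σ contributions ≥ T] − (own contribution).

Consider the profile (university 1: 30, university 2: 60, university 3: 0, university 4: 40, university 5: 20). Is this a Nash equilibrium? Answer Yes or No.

No

Total = 150 ≥ 90: provided.
University 1 (pledges 30, payoff 80): dropping to 0 → total 120, payoff 110. Profitable deviation.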